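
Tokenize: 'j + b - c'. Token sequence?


Scan left to right, longest-match per lexeme
Tokens: ID(j), OP(+), ID(b), OP(-), ID(c)


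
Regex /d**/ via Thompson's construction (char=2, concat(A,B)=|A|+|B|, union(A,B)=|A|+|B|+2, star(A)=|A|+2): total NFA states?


Syntax tree has 1 char leaf(s), 0 union(s), 2 star(s)
chars contribute 1×2 = 2; each union adds +2; each star adds +2
Total: 2 + 0 + 4 = 6 states


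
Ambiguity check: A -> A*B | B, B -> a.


precedence layered via separate nonterminal B: deterministic
Unambiguous


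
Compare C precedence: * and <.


'*' is multiplicative (level 10); '<' is relational (level 7)
Higher level binds tighter
'*' has higher precedence than '<'


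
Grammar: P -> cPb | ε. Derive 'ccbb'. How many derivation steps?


Derivation: P => cPb => ccPbb => ccbb
Steps: 3


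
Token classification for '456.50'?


Pattern: digits with a decimal point
Type: FLOAT_LITERAL


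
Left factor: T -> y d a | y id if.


Common prefix: 'y'
Factored: T -> y T', T' -> d a | id if


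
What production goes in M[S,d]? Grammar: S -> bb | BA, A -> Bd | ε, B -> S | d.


For [S, d]: 'd' ∈ FIRST(BA)
Entry: S -> BA


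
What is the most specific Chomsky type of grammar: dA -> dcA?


LHS has context (more than one symbol) and |LHS| ≤ |RHS|
Classification: Type 1 (Context-Sensitive)


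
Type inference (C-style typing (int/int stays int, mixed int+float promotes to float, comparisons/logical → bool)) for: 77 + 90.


Operand types: int + int
Rule: mixed int/float promotes to float; int/int stays int
Result type: int


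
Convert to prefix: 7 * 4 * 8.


left-to-right (same/higher precedence on left): tree is (* (* 7 4) 8)
Prefix: * * 7 4 8


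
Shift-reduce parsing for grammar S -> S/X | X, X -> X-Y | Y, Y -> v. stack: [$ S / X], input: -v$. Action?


'-' can extend X; shift to build X -> X-Y
Action: shift


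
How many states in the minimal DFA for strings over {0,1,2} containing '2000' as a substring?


KMP-style automaton: 4 progress states + 1 absorbing accept = 5
Minimal DFA: 5 states


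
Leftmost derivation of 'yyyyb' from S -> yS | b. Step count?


Derivation: S => yS => yyS => yyyS => yyyyS => yyyyb
Steps: 5


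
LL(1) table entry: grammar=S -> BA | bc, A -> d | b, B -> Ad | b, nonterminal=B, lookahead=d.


For [B, d]: 'd' ∈ FIRST(Ad)
Entry: B -> Ad


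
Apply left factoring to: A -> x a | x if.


Common prefix: 'x'
Factored: A -> x A', A' -> a | if


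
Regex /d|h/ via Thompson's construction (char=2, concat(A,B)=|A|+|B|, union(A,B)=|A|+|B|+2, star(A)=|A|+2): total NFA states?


Syntax tree has 2 char leaf(s), 1 union(s), 0 star(s)
chars contribute 2×2 = 4; each union adds +2; each star adds +2
Total: 4 + 2 + 0 = 6 states


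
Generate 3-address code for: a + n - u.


Break into single-operator statements:
t1 = a + n
t2 = t1 - u


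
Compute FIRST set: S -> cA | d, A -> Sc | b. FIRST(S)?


Per alternative of S: FIRST(cA) = {c}; FIRST(d) = {d}
FIRST(S) = {c, d}


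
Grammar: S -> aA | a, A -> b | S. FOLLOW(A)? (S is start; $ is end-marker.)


$ ∈ FOLLOW(S). For each A -> αBβ: add FIRST(β)\{ε} to FOLLOW(B); if β nullable, add FOLLOW(A).
FOLLOW(A) = {$}


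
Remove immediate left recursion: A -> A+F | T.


Left-recursive alternatives: A+F; non-recursive: T
Introduce A': A -> TA', A' -> +FA' | ε


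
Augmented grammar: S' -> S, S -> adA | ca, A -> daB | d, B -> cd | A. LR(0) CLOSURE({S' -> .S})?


Start: S' -> .S
For each item with dot before a nonterminal B, add B -> .γ for every B-production
Closure: [S' -> .S, S -> .adA, S -> .ca]


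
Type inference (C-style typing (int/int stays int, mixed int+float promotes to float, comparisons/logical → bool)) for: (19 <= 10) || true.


Operand types: bool || bool
Rule: logical operators take bool operands and yield bool
Result type: bool


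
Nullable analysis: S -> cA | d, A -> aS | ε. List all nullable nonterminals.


A nonterminal is nullable iff some alternative derives ε (directly, or every symbol in it is nullable)
Nullable: {A}


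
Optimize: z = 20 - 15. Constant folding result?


20 - 15 = 5 at compile time
Optimized: z = 5


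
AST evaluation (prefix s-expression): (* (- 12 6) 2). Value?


Evaluate inner: (- 12 6) = 6
Evaluate root: (* 6 2) = 12
Result: 12


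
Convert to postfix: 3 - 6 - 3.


Left to right (same or higher precedence on left)
Postfix: 3 6 - 3 -


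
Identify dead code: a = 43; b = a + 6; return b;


a is read by b's definition; b is returned
No dead code


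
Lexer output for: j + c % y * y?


Scan left to right, longest-match per lexeme
Tokens: ID(j), OP(+), ID(c), OP(%), ID(y), OP(*), ID(y)


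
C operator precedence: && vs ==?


'==' is equality (level 6); '&&' is logical AND (level 2)
Higher level binds tighter
'==' has higher precedence than '&&'


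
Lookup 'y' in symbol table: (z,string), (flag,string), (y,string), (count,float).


Lookup 'y' → type string


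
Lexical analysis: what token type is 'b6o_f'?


Pattern: letter/underscore followed by alphanumerics, not a keyword
Type: IDENTIFIER


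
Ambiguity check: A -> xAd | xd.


balanced x^n…d^n: each string has a unique parse
Unambiguous


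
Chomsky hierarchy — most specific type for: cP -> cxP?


LHS has context (more than one symbol) and |LHS| ≤ |RHS|
Classification: Type 1 (Context-Sensitive)


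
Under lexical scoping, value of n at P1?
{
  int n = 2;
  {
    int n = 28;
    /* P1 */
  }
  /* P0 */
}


n declared in the same block as P1
n = 28


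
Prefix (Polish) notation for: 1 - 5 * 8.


'*' binds tighter: tree is (- 1 (* 5 8))
Prefix: - 1 * 5 8


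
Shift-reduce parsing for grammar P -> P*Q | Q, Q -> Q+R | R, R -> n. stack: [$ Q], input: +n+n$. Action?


shift '+' to continue Q -> Q+R
Action: shift


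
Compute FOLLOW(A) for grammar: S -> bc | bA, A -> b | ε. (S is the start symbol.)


$ ∈ FOLLOW(S). For each A -> αBβ: add FIRST(β)\{ε} to FOLLOW(B); if β nullable, add FOLLOW(A).
FOLLOW(A) = {$}


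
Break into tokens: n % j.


Scan left to right, longest-match per lexeme
Tokens: ID(n), OP(%), ID(j)


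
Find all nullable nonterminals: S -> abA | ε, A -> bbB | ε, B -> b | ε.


A nonterminal is nullable iff some alternative derives ε (directly, or every symbol in it is nullable)
Nullable: {A, B, S}


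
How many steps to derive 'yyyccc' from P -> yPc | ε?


Derivation: P => yPc => yyPcc => yyyPccc => yyyccc
Steps: 4


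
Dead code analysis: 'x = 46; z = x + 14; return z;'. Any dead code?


x is read by z's definition; z is returned
No dead code


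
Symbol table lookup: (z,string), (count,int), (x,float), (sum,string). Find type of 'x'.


Lookup 'x' → type float


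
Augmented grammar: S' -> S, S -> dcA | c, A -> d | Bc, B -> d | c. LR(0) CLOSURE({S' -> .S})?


Start: S' -> .S
For each item with dot before a nonterminal B, add B -> .γ for every B-production
Closure: [S' -> .S, S -> .dcA, S -> .c]


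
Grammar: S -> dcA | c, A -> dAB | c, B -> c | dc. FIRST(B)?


Per alternative of B: FIRST(c) = {c}; FIRST(dc) = {d}
FIRST(B) = {c, d}


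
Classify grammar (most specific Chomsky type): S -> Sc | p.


Left-linear: every RHS is a terminal or one nonterminal followed by a terminal
Classification: Type 3 (Regular)


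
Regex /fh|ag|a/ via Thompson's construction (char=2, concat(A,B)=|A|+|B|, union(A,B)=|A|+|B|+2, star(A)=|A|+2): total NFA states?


Syntax tree has 5 char leaf(s), 2 union(s), 0 star(s)
chars contribute 5×2 = 10; each union adds +2; each star adds +2
Total: 10 + 4 + 0 = 14 states


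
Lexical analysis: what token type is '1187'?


Pattern: digits only
Type: INTEGER_LITERAL


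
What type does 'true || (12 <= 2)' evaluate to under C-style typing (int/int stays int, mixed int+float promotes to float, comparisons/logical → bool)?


Operand types: bool || bool
Rule: logical operators take bool operands and yield bool
Result type: bool


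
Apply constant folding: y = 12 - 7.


12 - 7 = 5 at compile time
Optimized: y = 5


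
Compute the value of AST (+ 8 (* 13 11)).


Evaluate inner: (* 13 11) = 143
Evaluate root: (+ 8 143) = 151
Result: 151


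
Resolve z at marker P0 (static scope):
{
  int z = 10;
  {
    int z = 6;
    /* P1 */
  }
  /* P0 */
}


z declared in the same block as P0
z = 10


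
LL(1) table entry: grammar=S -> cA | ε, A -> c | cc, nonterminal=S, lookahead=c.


For [S, c]: 'c' ∈ FIRST(cA)
Entry: S -> cA


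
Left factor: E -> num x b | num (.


Common prefix: 'num'
Factored: E -> num E', E' -> x b | (


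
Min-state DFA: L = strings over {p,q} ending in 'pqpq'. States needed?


Track the longest suffix of input matching a prefix of 'pqpq': 5 classes (prefixes of length 0..4)
Minimal DFA: 5 states


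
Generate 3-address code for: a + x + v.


Break into single-operator statements:
t1 = a + x
t2 = t1 + v


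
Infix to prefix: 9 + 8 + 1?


left-to-right (same/higher precedence on left): tree is (+ (+ 9 8) 1)
Prefix: + + 9 8 1


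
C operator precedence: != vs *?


'*' is multiplicative (level 10); '!=' is equality (level 6)
Higher level binds tighter
'*' has higher precedence than '!='


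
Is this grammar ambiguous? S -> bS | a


right-linear, alternatives start with distinct terminals 'b' vs 'a': unique leftmost derivation
Unambiguous


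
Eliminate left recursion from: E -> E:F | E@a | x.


Left-recursive alternatives: E:F, E@a; non-recursive: x
Introduce E': E -> xE', E' -> :FE' | @aE' | ε


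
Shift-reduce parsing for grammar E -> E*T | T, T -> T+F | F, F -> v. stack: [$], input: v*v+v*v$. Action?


no handle on stack; shift 'v'
Action: shift


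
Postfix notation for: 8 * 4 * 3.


Left to right (same or higher precedence on left)
Postfix: 8 4 * 3 *


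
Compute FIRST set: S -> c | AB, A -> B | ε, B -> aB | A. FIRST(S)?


Per alternative of S: FIRST(c) = {c}; FIRST(AB) = {a, ε}
FIRST(S) = {a, c, ε}


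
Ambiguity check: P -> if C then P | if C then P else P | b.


dangling else: 'if C then if C then b else b' parses two ways
Ambiguous


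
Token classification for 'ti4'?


Pattern: letter/underscore followed by alphanumerics, not a keyword
Type: IDENTIFIER


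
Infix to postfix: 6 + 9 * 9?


* has higher precedence, evaluate 9*9 first
Postfix: 6 9 9 * +


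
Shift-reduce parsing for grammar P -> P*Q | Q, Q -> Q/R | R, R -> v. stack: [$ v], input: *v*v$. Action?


'v' on top is the handle for R -> v
Action: reduce (R -> v)


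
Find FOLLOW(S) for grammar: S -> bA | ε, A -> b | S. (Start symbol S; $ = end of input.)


$ ∈ FOLLOW(S). For each A -> αBβ: add FIRST(β)\{ε} to FOLLOW(B); if β nullable, add FOLLOW(A).
FOLLOW(S) = {$}


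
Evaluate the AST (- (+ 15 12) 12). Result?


Evaluate inner: (+ 15 12) = 27
Evaluate root: (- 27 12) = 15
Result: 15


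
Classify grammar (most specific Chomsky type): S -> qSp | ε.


Single nonterminal LHS, but q^n p^n is not regular
Classification: Type 2 (Context-Free)


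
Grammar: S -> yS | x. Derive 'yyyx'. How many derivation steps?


Derivation: S => yS => yyS => yyyS => yyyx
Steps: 4


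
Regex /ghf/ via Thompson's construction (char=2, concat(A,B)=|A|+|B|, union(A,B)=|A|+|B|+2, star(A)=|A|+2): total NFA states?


Syntax tree has 3 char leaf(s), 0 union(s), 0 star(s)
chars contribute 3×2 = 6; each union adds +2; each star adds +2
Total: 6 + 0 + 0 = 6 states


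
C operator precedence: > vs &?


'>' is relational (level 7); '&' is bitwise AND (level 5)
Higher level binds tighter
'>' has higher precedence than '&'


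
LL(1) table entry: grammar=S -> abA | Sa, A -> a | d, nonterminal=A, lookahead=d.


For [A, d]: 'd' ∈ FIRST(d)
Entry: A -> d


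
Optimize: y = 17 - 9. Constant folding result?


17 - 9 = 8 at compile time
Optimized: y = 8


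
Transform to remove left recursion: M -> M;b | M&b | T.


Left-recursive alternatives: M;b, M&b; non-recursive: T
Introduce M': M -> TM', M' -> ;bM' | &bM' | ε


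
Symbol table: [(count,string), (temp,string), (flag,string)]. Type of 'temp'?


Lookup 'temp' → type string


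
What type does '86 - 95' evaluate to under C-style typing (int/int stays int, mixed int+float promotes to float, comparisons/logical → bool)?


Operand types: int - int
Rule: mixed int/float promotes to float; int/int stays int
Result type: int


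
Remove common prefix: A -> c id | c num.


Common prefix: 'c'
Factored: A -> c A', A' -> id | num


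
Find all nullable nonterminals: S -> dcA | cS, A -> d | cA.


A nonterminal is nullable iff some alternative derives ε (directly, or every symbol in it is nullable)
Nullable: {}


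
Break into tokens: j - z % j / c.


Scan left to right, longest-match per lexeme
Tokens: ID(j), OP(-), ID(z), OP(%), ID(j), OP(/), ID(c)


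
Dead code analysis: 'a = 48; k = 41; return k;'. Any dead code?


a is assigned but never read
Dead: 'a = 48'


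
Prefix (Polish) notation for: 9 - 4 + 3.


left-to-right (same/higher precedence on left): tree is (+ (- 9 4) 3)
Prefix: + - 9 4 3


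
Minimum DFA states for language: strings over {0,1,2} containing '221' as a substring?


KMP-style automaton: 3 progress states + 1 absorbing accept = 4
Minimal DFA: 4 states


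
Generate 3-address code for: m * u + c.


Break into single-operator statements:
t1 = m * u
t2 = t1 + c


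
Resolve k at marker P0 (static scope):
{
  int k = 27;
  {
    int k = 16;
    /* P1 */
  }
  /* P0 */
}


k declared in the same block as P0
k = 27


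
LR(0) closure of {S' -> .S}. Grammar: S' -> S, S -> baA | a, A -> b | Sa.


Start: S' -> .S
For each item with dot before a nonterminal B, add B -> .γ for every B-production
Closure: [S' -> .S, S -> .baA, S -> .a]


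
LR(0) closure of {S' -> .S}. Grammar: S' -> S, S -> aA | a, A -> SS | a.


Start: S' -> .S
For each item with dot before a nonterminal B, add B -> .γ for every B-production
Closure: [S' -> .S, S -> .aA, S -> .a]


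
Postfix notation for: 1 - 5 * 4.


* has higher precedence, evaluate 5*4 first
Postfix: 1 5 4 * -


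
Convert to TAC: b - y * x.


Break into single-operator statements:
t1 = y * x
t2 = b - t1


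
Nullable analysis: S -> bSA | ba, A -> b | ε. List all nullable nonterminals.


A nonterminal is nullable iff some alternative derives ε (directly, or every symbol in it is nullable)
Nullable: {A}


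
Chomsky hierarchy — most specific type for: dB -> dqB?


LHS has context (more than one symbol) and |LHS| ≤ |RHS|
Classification: Type 1 (Context-Sensitive)


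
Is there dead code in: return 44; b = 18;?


statement follows a return and is unreachable
Dead: 'b = 18'


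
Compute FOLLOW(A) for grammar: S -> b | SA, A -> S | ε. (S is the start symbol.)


$ ∈ FOLLOW(S). For each A -> αBβ: add FIRST(β)\{ε} to FOLLOW(B); if β nullable, add FOLLOW(A).
FOLLOW(A) = {$, b}


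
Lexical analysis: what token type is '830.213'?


Pattern: digits with a decimal point
Type: FLOAT_LITERAL


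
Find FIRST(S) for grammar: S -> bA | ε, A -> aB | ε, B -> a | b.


Per alternative of S: FIRST(bA) = {b}; FIRST(ε) = {ε}
FIRST(S) = {b, ε}


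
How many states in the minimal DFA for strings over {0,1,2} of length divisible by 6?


Track length mod 6: states 0..5, accept at 0
Minimal DFA: 6 states


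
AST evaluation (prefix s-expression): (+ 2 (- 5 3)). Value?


Evaluate inner: (- 5 3) = 2
Evaluate root: (+ 2 2) = 4
Result: 4


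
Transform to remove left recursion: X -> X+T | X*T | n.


Left-recursive alternatives: X+T, X*T; non-recursive: n
Introduce X': X -> nX', X' -> +TX' | *TX' | ε


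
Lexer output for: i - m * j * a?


Scan left to right, longest-match per lexeme
Tokens: ID(i), OP(-), ID(m), OP(*), ID(j), OP(*), ID(a)


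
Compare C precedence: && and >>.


'>>' is shift (level 8); '&&' is logical AND (level 2)
Higher level binds tighter
'>>' has higher precedence than '&&'


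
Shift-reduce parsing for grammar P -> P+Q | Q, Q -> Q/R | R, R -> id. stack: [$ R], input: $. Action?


'R' (not preceded by Q/) is the handle for Q -> R
Action: reduce (Q -> R)


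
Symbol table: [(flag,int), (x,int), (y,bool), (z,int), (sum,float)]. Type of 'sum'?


Lookup 'sum' → type float


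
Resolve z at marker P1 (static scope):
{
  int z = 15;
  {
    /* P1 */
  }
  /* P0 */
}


P1's block does not declare z; resolves to the enclosing declaration at depth 0
z = 15


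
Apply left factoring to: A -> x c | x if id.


Common prefix: 'x'
Factored: A -> x A', A' -> c | if id


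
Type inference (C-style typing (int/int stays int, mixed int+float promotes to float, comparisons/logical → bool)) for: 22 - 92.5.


Operand types: int - float
Rule: mixed int/float promotes to float; int/int stays int
Result type: float


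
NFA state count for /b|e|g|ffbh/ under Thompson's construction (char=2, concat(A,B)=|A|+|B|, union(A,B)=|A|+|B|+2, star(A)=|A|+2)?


Syntax tree has 7 char leaf(s), 3 union(s), 0 star(s)
chars contribute 7×2 = 14; each union adds +2; each star adds +2
Total: 14 + 6 + 0 = 20 states


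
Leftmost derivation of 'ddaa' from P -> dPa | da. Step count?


Derivation: P => dPa => ddaa
Steps: 2


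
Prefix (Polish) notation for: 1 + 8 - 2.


left-to-right (same/higher precedence on left): tree is (- (+ 1 8) 2)
Prefix: - + 1 8 2


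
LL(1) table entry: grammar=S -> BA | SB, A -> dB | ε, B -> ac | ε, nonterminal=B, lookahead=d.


For [B, d]: ε is nullable and 'd' ∈ FOLLOW(B)
Entry: B -> ε


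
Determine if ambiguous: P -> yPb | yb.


balanced y^n…b^n: each string has a unique parse
Unambiguous


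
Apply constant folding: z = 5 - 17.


5 - 17 = -12 at compile time
Optimized: z = -12


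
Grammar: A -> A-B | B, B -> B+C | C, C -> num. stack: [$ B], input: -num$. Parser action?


lookahead ∉ {+} so B won't extend; reduce A -> B
Action: reduce (A -> B)


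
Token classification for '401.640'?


Pattern: digits with a decimal point
Type: FLOAT_LITERAL


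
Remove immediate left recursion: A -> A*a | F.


Left-recursive alternatives: A*a; non-recursive: F
Introduce A': A -> FA', A' -> *aA' | ε


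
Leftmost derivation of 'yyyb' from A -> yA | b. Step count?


Derivation: A => yA => yyA => yyyA => yyyb
Steps: 4


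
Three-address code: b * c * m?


Break into single-operator statements:
t1 = b * c
t2 = t1 * m


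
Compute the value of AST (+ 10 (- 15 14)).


Evaluate inner: (- 15 14) = 1
Evaluate root: (+ 10 1) = 11
Result: 11


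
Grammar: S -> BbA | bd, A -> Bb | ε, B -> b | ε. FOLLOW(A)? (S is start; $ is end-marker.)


$ ∈ FOLLOW(S). For each A -> αBβ: add FIRST(β)\{ε} to FOLLOW(B); if β nullable, add FOLLOW(A).
FOLLOW(A) = {$}


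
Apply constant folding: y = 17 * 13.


17 * 13 = 221 at compile time
Optimized: y = 221


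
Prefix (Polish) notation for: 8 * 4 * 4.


left-to-right (same/higher precedence on left): tree is (* (* 8 4) 4)
Prefix: * * 8 4 4


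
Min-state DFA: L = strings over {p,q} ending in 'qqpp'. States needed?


Track the longest suffix of input matching a prefix of 'qqpp': 5 classes (prefixes of length 0..4)
Minimal DFA: 5 states


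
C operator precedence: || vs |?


'|' is bitwise OR (level 3); '||' is logical OR (level 1)
Higher level binds tighter
'|' has higher precedence than '||'


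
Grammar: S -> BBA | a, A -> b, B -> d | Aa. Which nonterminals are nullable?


A nonterminal is nullable iff some alternative derives ε (directly, or every symbol in it is nullable)
Nullable: {}


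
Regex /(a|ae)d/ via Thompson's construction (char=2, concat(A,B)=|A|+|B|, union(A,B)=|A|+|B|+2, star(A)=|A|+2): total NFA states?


Syntax tree has 4 char leaf(s), 1 union(s), 0 star(s)
chars contribute 4×2 = 8; each union adds +2; each star adds +2
Total: 8 + 2 + 0 = 10 states


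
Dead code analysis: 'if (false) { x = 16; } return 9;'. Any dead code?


condition is constant false, so the whole block is unreachable
Dead: 'if (false) { x = 16; }'


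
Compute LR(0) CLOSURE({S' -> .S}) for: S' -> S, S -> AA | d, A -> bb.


Start: S' -> .S
For each item with dot before a nonterminal B, add B -> .γ for every B-production
Closure: [S' -> .S, S -> .AA, S -> .d, A -> .bb]


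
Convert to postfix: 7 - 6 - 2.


Left to right (same or higher precedence on left)
Postfix: 7 6 - 2 -


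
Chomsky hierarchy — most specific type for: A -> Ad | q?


Left-linear: every RHS is a terminal or one nonterminal followed by a terminal
Classification: Type 3 (Regular)


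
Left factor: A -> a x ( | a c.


Common prefix: 'a'
Factored: A -> a A', A' -> x ( | c


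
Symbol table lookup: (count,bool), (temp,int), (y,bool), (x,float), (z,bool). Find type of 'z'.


Lookup 'z' → type bool


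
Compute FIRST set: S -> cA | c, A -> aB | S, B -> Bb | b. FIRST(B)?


Per alternative of B: FIRST(Bb) = {b}; FIRST(b) = {b}
FIRST(B) = {b}


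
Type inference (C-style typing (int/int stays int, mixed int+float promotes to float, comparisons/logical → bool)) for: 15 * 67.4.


Operand types: int * float
Rule: mixed int/float promotes to float; int/int stays int
Result type: float


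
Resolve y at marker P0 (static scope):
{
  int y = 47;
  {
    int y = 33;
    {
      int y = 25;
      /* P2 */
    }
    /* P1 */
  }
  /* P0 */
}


y declared in the same block as P0
y = 47


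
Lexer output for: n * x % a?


Scan left to right, longest-match per lexeme
Tokens: ID(n), OP(*), ID(x), OP(%), ID(a)


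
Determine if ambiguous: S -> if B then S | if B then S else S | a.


dangling else: 'if B then if B then a else a' parses two ways
Ambiguous


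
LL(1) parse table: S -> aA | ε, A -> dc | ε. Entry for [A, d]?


For [A, d]: 'd' ∈ FIRST(dc)
Entry: A -> dc


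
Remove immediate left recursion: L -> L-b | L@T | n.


Left-recursive alternatives: L-b, L@T; non-recursive: n
Introduce L': L -> nL', L' -> -bL' | @TL' | ε


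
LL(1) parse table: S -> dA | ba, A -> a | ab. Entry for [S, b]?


For [S, b]: 'b' ∈ FIRST(ba)
Entry: S -> ba


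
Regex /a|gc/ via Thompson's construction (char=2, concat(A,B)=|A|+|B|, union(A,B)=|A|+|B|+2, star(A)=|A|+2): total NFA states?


Syntax tree has 3 char leaf(s), 1 union(s), 0 star(s)
chars contribute 3×2 = 6; each union adds +2; each star adds +2
Total: 6 + 2 + 0 = 8 states


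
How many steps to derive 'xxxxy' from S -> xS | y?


Derivation: S => xS => xxS => xxxS => xxxxS => xxxxy
Steps: 5


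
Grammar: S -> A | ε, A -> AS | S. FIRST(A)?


Per alternative of A: FIRST(AS) = {ε}; FIRST(S) = {ε}
FIRST(A) = {ε}


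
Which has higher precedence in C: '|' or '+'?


'+' is additive (level 9); '|' is bitwise OR (level 3)
Higher level binds tighter
'+' has higher precedence than '|'


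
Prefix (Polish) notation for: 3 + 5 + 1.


left-to-right (same/higher precedence on left): tree is (+ (+ 3 5) 1)
Prefix: + + 3 5 1


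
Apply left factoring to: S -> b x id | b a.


Common prefix: 'b'
Factored: S -> b S', S' -> x id | a


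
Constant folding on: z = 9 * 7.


9 * 7 = 63 at compile time
Optimized: z = 63


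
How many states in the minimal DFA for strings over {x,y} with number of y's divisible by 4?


Track (count of y) mod 4: states 0..3, accept at 0
Minimal DFA: 4 states


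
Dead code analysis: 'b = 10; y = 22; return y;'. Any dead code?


b is assigned but never read
Dead: 'b = 10'


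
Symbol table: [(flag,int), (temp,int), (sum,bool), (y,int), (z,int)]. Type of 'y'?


Lookup 'y' → type int


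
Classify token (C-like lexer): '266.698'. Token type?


Pattern: digits with a decimal point
Type: FLOAT_LITERAL


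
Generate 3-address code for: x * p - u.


Break into single-operator statements:
t1 = x * p
t2 = t1 - u


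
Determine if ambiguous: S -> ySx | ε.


balanced y^n…x^n: each string has a unique parse
Unambiguous


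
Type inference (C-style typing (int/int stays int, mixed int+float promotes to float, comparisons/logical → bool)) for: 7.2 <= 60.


Operand types: float <= int
Rule: comparison yields bool
Result type: bool


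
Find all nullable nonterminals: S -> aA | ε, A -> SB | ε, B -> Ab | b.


A nonterminal is nullable iff some alternative derives ε (directly, or every symbol in it is nullable)
Nullable: {A, S}


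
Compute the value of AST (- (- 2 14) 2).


Evaluate inner: (- 2 14) = -12
Evaluate root: (- -12 2) = -14
Result: -14


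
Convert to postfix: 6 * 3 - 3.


Left to right (same or higher precedence on left)
Postfix: 6 3 * 3 -


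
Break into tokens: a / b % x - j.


Scan left to right, longest-match per lexeme
Tokens: ID(a), OP(/), ID(b), OP(%), ID(x), OP(-), ID(j)


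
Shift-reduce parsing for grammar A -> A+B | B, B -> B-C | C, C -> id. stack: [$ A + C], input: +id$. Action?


'C' (not preceded by B-) is the handle for B -> C
Action: reduce (B -> C)


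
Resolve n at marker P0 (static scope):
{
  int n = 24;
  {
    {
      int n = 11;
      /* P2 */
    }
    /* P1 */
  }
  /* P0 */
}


n declared in the same block as P0
n = 24


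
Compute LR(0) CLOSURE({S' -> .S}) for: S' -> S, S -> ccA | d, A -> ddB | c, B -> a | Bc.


Start: S' -> .S
For each item with dot before a nonterminal B, add B -> .γ for every B-production
Closure: [S' -> .S, S -> .ccA, S -> .d]


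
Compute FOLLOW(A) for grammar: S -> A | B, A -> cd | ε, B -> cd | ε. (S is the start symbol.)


$ ∈ FOLLOW(S). For each A -> αBβ: add FIRST(β)\{ε} to FOLLOW(B); if β nullable, add FOLLOW(A).
FOLLOW(A) = {$}


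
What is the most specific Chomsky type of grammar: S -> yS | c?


Right-linear: every RHS is a terminal or a terminal followed by one nonterminal
Classification: Type 3 (Regular)


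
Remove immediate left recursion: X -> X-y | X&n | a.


Left-recursive alternatives: X-y, X&n; non-recursive: a
Introduce X': X -> aX', X' -> -yX' | &nX' | ε


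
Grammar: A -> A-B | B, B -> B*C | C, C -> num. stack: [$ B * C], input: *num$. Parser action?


handle 'B*C' on top
Action: reduce (B -> B*C)


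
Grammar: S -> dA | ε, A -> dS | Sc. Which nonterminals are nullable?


A nonterminal is nullable iff some alternative derives ε (directly, or every symbol in it is nullable)
Nullable: {S}


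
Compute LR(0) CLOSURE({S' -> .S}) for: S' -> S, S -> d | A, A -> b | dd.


Start: S' -> .S
For each item with dot before a nonterminal B, add B -> .γ for every B-production
Closure: [S' -> .S, S -> .d, S -> .A, A -> .b, A -> .dd]


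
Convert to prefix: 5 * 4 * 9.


left-to-right (same/higher precedence on left): tree is (* (* 5 4) 9)
Prefix: * * 5 4 9


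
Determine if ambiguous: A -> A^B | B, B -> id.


precedence layered via separate nonterminal B: deterministic
Unambiguous


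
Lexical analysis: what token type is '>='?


Pattern: operator symbol
Type: OPERATOR


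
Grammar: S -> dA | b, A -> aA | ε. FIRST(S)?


Per alternative of S: FIRST(dA) = {d}; FIRST(b) = {b}
FIRST(S) = {b, d}


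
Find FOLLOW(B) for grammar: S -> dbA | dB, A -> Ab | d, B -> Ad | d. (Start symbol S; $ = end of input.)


$ ∈ FOLLOW(S). For each A -> αBβ: add FIRST(β)\{ε} to FOLLOW(B); if β nullable, add FOLLOW(A).
FOLLOW(B) = {$}


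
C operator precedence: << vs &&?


'<<' is shift (level 8); '&&' is logical AND (level 2)
Higher level binds tighter
'<<' has higher precedence than '&&'


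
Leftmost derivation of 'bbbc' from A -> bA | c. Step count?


Derivation: A => bA => bbA => bbbA => bbbc
Steps: 4


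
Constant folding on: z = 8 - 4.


8 - 4 = 4 at compile time
Optimized: z = 4


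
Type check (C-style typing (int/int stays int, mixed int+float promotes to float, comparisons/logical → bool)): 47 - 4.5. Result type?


Operand types: int - float
Rule: mixed int/float promotes to float; int/int stays int
Result type: float


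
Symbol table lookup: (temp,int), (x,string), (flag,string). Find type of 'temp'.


Lookup 'temp' → type int


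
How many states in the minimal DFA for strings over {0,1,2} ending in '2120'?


Track the longest suffix of input matching a prefix of '2120': 5 classes (prefixes of length 0..4)
Minimal DFA: 5 states


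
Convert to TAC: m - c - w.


Break into single-operator statements:
t1 = m - c
t2 = t1 - w


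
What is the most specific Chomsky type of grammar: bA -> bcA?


LHS has context (more than one symbol) and |LHS| ≤ |RHS|
Classification: Type 1 (Context-Sensitive)


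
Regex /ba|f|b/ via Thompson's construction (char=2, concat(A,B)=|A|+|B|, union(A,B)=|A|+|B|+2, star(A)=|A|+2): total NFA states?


Syntax tree has 4 char leaf(s), 2 union(s), 0 star(s)
chars contribute 4×2 = 8; each union adds +2; each star adds +2
Total: 8 + 4 + 0 = 12 states


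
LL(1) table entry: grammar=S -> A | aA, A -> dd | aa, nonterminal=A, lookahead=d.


For [A, d]: 'd' ∈ FIRST(dd)
Entry: A -> dd


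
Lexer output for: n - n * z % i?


Scan left to right, longest-match per lexeme
Tokens: ID(n), OP(-), ID(n), OP(*), ID(z), OP(%), ID(i)


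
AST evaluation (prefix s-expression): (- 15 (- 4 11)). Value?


Evaluate inner: (- 4 11) = -7
Evaluate root: (- 15 -7) = 22
Result: 22


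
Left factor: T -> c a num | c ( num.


Common prefix: 'c'
Factored: T -> c T', T' -> a num | ( num


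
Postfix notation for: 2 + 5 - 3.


Left to right (same or higher precedence on left)
Postfix: 2 5 + 3 -


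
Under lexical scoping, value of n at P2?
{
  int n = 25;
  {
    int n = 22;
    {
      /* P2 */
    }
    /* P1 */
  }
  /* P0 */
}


P2's block does not declare n; resolves to the enclosing declaration at depth 1
n = 22


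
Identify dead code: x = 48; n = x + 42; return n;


x is read by n's definition; n is returned
No dead code


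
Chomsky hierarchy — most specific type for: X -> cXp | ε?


Single nonterminal LHS, but c^n p^n is not regular
Classification: Type 2 (Context-Free)


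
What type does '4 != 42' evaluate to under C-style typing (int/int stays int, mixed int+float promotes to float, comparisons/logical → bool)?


Operand types: int != int
Rule: comparison yields bool
Result type: bool


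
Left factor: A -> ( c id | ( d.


Common prefix: '('
Factored: A -> ( A', A' -> c id | d


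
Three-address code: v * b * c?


Break into single-operator statements:
t1 = v * b
t2 = t1 * c


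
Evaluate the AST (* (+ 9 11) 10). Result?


Evaluate inner: (+ 9 11) = 20
Evaluate root: (* 20 10) = 200
Result: 200


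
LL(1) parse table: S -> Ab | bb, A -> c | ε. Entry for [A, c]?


For [A, c]: 'c' ∈ FIRST(c)
Entry: A -> c


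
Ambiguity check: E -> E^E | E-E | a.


'a^a-a' has two parse trees (no precedence encoded between ^ and -)
Ambiguous


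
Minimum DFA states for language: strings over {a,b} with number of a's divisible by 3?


Track (count of a) mod 3: states 0..2, accept at 0
Minimal DFA: 3 states


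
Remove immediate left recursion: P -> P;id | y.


Left-recursive alternatives: P;id; non-recursive: y
Introduce P': P -> yP', P' -> ;idP' | ε


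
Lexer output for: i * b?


Scan left to right, longest-match per lexeme
Tokens: ID(i), OP(*), ID(b)


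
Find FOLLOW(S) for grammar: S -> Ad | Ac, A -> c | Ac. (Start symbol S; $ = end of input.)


$ ∈ FOLLOW(S). For each A -> αBβ: add FIRST(β)\{ε} to FOLLOW(B); if β nullable, add FOLLOW(A).
FOLLOW(S) = {$}


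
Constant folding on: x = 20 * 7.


20 * 7 = 140 at compile time
Optimized: x = 140


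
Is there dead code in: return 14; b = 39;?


statement follows a return and is unreachable
Dead: 'b = 39'


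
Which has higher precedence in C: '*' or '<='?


'*' is multiplicative (level 10); '<=' is relational (level 7)
Higher level binds tighter
'*' has higher precedence than '<='


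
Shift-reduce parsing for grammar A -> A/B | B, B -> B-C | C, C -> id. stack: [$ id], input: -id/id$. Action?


'id' on top is the handle for C -> id
Action: reduce (C -> id)


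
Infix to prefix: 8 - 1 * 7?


'*' binds tighter: tree is (- 8 (* 1 7))
Prefix: - 8 * 1 7


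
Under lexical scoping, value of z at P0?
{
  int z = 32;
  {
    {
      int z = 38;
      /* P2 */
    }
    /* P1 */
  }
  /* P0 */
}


z declared in the same block as P0
z = 32


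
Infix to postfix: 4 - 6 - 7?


Left to right (same or higher precedence on left)
Postfix: 4 6 - 7 -


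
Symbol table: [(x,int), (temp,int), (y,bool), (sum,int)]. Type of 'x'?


Lookup 'x' → type int


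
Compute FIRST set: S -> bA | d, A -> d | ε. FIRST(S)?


Per alternative of S: FIRST(bA) = {b}; FIRST(d) = {d}
FIRST(S) = {b, d}


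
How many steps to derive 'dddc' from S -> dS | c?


Derivation: S => dS => ddS => dddS => dddc
Steps: 4


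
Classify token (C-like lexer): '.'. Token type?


Pattern: operator symbol
Type: OPERATOR


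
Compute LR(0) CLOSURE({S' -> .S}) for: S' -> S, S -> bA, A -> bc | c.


Start: S' -> .S
For each item with dot before a nonterminal B, add B -> .γ for every B-production
Closure: [S' -> .S, S -> .bA]


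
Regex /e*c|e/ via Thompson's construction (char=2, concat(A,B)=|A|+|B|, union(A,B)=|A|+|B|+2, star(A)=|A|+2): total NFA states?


Syntax tree has 3 char leaf(s), 1 union(s), 1 star(s)
chars contribute 3×2 = 6; each union adds +2; each star adds +2
Total: 6 + 2 + 2 = 10 states


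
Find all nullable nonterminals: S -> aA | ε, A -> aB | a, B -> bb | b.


A nonterminal is nullable iff some alternative derives ε (directly, or every symbol in it is nullable)
Nullable: {S}


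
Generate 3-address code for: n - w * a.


Break into single-operator statements:
t1 = w * a
t2 = n - t1


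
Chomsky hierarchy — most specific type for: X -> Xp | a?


Left-linear: every RHS is a terminal or one nonterminal followed by a terminal
Classification: Type 3 (Regular)


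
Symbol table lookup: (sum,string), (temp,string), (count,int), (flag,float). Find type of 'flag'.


Lookup 'flag' → type float


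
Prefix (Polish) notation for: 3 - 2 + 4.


left-to-right (same/higher precedence on left): tree is (+ (- 3 2) 4)
Prefix: + - 3 2 4


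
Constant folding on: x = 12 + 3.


12 + 3 = 15 at compile time
Optimized: x = 15


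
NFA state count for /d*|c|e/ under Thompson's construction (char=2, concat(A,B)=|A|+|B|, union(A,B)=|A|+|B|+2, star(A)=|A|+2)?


Syntax tree has 3 char leaf(s), 2 union(s), 1 star(s)
chars contribute 3×2 = 6; each union adds +2; each star adds +2
Total: 6 + 4 + 2 = 12 states


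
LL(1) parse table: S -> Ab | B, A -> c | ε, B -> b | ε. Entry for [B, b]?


For [B, b]: 'b' ∈ FIRST(b)
Entry: B -> b


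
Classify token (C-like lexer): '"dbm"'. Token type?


Pattern: double-quoted sequence
Type: STRING_LITERAL


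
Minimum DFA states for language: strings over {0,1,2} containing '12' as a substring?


KMP-style automaton: 2 progress states + 1 absorbing accept = 3
Minimal DFA: 3 states


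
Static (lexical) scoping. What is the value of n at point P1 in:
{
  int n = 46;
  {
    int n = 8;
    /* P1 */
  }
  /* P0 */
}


n declared in the same block as P1
n = 8


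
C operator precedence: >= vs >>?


'>>' is shift (level 8); '>=' is relational (level 7)
Higher level binds tighter
'>>' has higher precedence than '>='


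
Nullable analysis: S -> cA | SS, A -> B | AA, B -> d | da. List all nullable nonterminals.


A nonterminal is nullable iff some alternative derives ε (directly, or every symbol in it is nullable)
Nullable: {}


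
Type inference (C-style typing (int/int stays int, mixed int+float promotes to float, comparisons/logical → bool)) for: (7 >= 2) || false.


Operand types: bool || bool
Rule: logical operators take bool operands and yield bool
Result type: bool


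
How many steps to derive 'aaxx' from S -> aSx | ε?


Derivation: S => aSx => aaSxx => aaxx
Steps: 3


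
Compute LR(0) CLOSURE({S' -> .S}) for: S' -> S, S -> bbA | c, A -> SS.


Start: S' -> .S
For each item with dot before a nonterminal B, add B -> .γ for every B-production
Closure: [S' -> .S, S -> .bbA, S -> .c]


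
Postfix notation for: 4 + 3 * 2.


* has higher precedence, evaluate 3*2 first
Postfix: 4 3 2 * +


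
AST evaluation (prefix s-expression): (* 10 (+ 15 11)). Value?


Evaluate inner: (+ 15 11) = 26
Evaluate root: (* 10 26) = 260
Result: 260


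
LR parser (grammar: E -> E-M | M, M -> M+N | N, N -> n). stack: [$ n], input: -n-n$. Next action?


'n' on top is the handle for N -> n
Action: reduce (N -> n)


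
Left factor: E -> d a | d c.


Common prefix: 'd'
Factored: E -> d E', E' -> a | c


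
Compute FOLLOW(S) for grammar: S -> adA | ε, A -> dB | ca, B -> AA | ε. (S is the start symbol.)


$ ∈ FOLLOW(S). For each A -> αBβ: add FIRST(β)\{ε} to FOLLOW(B); if β nullable, add FOLLOW(A).
FOLLOW(S) = {$}


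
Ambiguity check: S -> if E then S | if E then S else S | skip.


dangling else: 'if E then if E then skip else skip' parses two ways
Ambiguous


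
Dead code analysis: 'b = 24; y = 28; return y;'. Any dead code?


b is assigned but never read
Dead: 'b = 24'


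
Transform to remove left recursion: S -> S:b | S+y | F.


Left-recursive alternatives: S:b, S+y; non-recursive: F
Introduce S': S -> FS', S' -> :bS' | +yS' | ε


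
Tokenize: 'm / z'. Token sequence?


Scan left to right, longest-match per lexeme
Tokens: ID(m), OP(/), ID(z)


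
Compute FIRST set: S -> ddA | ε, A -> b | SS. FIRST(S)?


Per alternative of S: FIRST(ddA) = {d}; FIRST(ε) = {ε}
FIRST(S) = {d, ε}


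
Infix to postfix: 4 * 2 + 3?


Left to right (same or higher precedence on left)
Postfix: 4 2 * 3 +


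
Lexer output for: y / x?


Scan left to right, longest-match per lexeme
Tokens: ID(y), OP(/), ID(x)


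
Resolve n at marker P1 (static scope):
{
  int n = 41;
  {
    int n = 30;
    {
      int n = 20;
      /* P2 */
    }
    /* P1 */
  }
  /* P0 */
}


n declared in the same block as P1
n = 30


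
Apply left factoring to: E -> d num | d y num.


Common prefix: 'd'
Factored: E -> d E', E' -> num | y num


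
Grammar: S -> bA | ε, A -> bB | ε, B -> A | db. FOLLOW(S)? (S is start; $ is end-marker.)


$ ∈ FOLLOW(S). For each A -> αBβ: add FIRST(β)\{ε} to FOLLOW(B); if β nullable, add FOLLOW(A).
FOLLOW(S) = {$}


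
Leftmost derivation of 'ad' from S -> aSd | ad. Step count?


Derivation: S => ad
Steps: 1


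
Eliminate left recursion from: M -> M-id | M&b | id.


Left-recursive alternatives: M-id, M&b; non-recursive: id
Introduce M': M -> idM', M' -> -idM' | &bM' | ε


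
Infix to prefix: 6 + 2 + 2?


left-to-right (same/higher precedence on left): tree is (+ (+ 6 2) 2)
Prefix: + + 6 2 2


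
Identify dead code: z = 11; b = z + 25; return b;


z is read by b's definition; b is returned
No dead code


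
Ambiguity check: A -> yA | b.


right-linear, alternatives start with distinct terminals 'y' vs 'b': unique leftmost derivation
Unambiguous
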